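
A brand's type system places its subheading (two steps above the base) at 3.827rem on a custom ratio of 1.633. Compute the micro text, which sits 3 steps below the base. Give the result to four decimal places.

0.3296rem

3.827 ÷ 1.633⁵ = 3.827 ÷ 11.61264 ≈ 0.3296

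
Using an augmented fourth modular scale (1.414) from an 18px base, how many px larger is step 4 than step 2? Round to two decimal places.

35.97px

Step 2: 18.0 × 1.414² = 35.9891px
Step 4: 18.0 × 1.414⁴ = 71.9565px
Difference: 71.9565 − 35.9891 = 35.9674px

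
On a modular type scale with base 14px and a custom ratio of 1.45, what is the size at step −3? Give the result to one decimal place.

Every step multiplies by the scale ratio.
14.0 ÷ 1.45³ = 14.0 ÷ 3.04862 ≈ 4.59

4.6px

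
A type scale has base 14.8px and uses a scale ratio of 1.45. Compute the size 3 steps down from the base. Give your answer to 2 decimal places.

14.8 ÷ 1.45³ = 14.8 ÷ 3.04862 ≈ 4.85

4.85px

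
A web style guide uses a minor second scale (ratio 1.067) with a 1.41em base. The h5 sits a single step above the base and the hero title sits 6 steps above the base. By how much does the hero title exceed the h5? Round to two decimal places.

0.58em

Step 1: 1.41 × 1.067 = 1.5045em
Step 6: 1.41 × 1.067⁶ = 2.0807em
Difference: 2.0807 − 1.5045 = 0.5762em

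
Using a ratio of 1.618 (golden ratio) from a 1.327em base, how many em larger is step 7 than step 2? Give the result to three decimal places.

Step 2: 1.327 × 1.618² = 3.47399em
Step 7: 1.327 × 1.618⁷ = 38.52304em
Difference: 38.52304 − 3.47399 = 35.04905em

35.049em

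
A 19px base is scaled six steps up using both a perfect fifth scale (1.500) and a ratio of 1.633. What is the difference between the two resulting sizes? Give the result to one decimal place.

Perfect fifth: 19.0 × 1.500⁶ = 216.422px
At 1.633: 19.0 × 1.633⁶ = 360.305px
Difference: 360.305 − 216.422 = 143.883px

143.9px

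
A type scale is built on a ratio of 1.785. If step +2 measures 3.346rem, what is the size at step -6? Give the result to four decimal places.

Moving from step +2 to step -6 is 8 steps down, so divide by r⁸.
3.346 ÷ 1.785⁸ = 3.346 ÷ 103.06371 ≈ 0.0325

0.0325rem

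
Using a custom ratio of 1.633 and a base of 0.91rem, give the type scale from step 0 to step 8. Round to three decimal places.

0.910rem, 1.486rem, 2.427rem, 3.963rem, 6.471rem, 10.568rem, 17.257rem, 28.180rem, 46.018rem

Step 0: 0.91rem
Step 1: 0.91 × 1.633 = 1.486
Step 2: 0.91 × 1.633² = 2.427
Step 3: 0.91 × 1.633³ = 3.963
Step 4: 0.91 × 1.633⁴ = 6.471
Step 5: 0.91 × 1.633⁵ = 10.568
Step 6: 0.91 × 1.633⁶ = 17.257
Step 7: 0.91 × 1.633⁷ = 28.180
Step 8: 0.91 × 1.633⁸ = 46.018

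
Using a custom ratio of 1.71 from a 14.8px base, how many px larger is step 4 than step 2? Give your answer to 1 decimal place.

Step 2: 14.8 × 1.71² = 43.277px
Step 4: 14.8 × 1.71⁴ = 126.545px
Difference: 126.545 − 43.277 = 83.268px

83.3px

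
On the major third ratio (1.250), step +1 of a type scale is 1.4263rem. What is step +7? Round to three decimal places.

5.441rem

Moving from step +1 to step +7 is 6 steps up, so multiply by r⁶.
1.4263 × 1.250⁶ = 1.4263 × 3.81470 ≈ 5.441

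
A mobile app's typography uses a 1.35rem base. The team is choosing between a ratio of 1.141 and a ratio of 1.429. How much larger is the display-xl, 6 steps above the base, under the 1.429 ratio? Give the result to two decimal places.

At 1.141: 1.35 × 1.141⁶ = 2.9788rem
At 1.429: 1.35 × 1.429⁶ = 11.4955rem
Difference: 11.4955 − 2.9788 = 8.5167rem

8.52rem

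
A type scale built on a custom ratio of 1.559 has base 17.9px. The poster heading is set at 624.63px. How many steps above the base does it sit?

1.559ⁿ = 624.63 / 17.9 = 34.8955
n = ln(34.8955) / ln(1.559) = 3.5524 / 0.4440 ≈ 8.00

8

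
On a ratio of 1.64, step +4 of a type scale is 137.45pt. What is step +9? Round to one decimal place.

137.45 × 1.64⁵ = 137.45 × 11.86367 ≈ 1630.662

1630.7pt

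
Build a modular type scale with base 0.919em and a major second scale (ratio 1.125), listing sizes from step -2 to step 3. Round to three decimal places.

Step -2: 0.919 ÷ 1.125² = 0.726
Step -1: 0.919 ÷ 1.125 = 0.817
Step 0: 0.919em
Step 1: 0.919 × 1.125 = 1.034
Step 2: 0.919 × 1.125² = 1.163
Step 3: 0.919 × 1.125³ = 1.308

0.726em, 0.817em, 0.919em, 1.034em, 1.163em, 1.308em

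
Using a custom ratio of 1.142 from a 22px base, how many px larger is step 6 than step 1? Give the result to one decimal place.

Step 1: 22.0 × 1.142 = 25.124px
Step 6: 22.0 × 1.142⁶ = 48.800px
Difference: 48.800 − 25.124 = 23.676px

23.7px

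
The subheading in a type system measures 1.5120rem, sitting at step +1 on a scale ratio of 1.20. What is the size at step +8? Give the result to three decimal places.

5.418rem

The gap is 8 − (1) = 7 steps, so the factor is 1.20^7.
1.5120 × 1.20⁷ = 1.5120 × 3.58318 ≈ 5.418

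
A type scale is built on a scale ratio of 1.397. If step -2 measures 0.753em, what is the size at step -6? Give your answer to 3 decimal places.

The gap is -6 − (-2) = -4 steps, so the factor is 1.397^-4.
0.753 ÷ 1.397⁴ = 0.753 ÷ 3.80878 ≈ 0.198

0.198em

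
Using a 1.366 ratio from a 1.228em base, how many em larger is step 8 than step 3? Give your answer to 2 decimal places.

11.76em

Step 3: 1.228 × 1.366³ = 3.1300em
Step 8: 1.228 × 1.366⁸ = 14.8869em
Difference: 14.8869 − 3.1300 = 11.7569em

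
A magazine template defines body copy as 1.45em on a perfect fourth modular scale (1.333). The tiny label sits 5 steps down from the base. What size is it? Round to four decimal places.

0.3445em

1.45 ÷ 1.333⁵ = 1.45 ÷ 4.20873 ≈ 0.3445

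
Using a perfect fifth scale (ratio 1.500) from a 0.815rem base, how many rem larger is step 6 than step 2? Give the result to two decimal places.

7.45rem

Step 2: 0.815 × 1.500² = 1.8337rem
Step 6: 0.815 × 1.500⁶ = 9.2834rem
Difference: 9.2834 − 1.8337 = 7.4497rem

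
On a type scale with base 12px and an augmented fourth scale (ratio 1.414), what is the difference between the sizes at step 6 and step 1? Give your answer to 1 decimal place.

78.9px

Step 1: 12.0 × 1.414 = 16.968px
Step 6: 12.0 × 1.414⁶ = 95.913px
Difference: 95.913 − 16.968 = 78.945px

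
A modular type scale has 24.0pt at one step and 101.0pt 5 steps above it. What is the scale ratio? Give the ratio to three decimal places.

1.333

r⁵ = 101.0 / 24.0, so r = (101.0/24.0)^(1/5).
r = 4.2083^(1/5) ≈ 1.3330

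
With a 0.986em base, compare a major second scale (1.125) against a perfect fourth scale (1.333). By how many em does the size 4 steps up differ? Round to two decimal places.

Major second: 0.986 × 1.125⁴ = 1.5794em
Perfect fourth: 0.986 × 1.333⁴ = 3.1131em
Difference: 3.1131 − 1.5794 = 1.5337em

1.53em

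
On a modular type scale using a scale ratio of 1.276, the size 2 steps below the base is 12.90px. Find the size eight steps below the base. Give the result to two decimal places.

2.99px

12.90 ÷ 1.276⁶ = 12.90 ÷ 4.31622 ≈ 2.989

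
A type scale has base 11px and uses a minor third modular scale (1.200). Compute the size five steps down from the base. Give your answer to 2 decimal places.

4.42px

11.0 ÷ 1.200⁵ = 11.0 ÷ 2.48832 ≈ 4.42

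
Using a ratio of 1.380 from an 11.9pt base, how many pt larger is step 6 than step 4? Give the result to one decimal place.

Step 4: 11.9 × 1.380⁴ = 43.158pt
Step 6: 11.9 × 1.380⁶ = 82.190pt
Difference: 82.190 − 43.158 = 39.032pt

39.0pt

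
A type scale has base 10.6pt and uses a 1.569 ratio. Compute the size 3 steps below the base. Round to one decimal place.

Each step on a modular scale multiplies by the ratio, so the size n steps from the base is base × ratioⁿ.
10.6 ÷ 1.569³ = 10.6 ÷ 3.86250 ≈ 2.74

2.7pt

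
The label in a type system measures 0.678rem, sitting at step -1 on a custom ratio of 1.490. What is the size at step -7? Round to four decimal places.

Moving from step -1 to step -7 is 6 steps down, so divide by r⁶.
0.678 ÷ 1.490⁶ = 0.678 ÷ 10.94253 ≈ 0.0620

0.0620rem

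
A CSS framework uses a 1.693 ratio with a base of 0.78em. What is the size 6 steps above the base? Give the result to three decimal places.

0.78 × 1.693⁶ = 0.78 × 23.54733 ≈ 18.367

18.367em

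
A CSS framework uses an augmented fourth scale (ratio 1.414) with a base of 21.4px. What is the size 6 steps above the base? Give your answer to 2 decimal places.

Each step on a modular scale multiplies by the ratio, so the size n steps from the base is base × ratioⁿ.
21.4 × 1.414⁶ = 21.4 × 7.99275 ≈ 171.04

171.04px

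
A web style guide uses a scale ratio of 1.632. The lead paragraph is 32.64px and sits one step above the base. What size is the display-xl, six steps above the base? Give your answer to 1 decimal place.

377.9px

Moving from step +1 to step +6 is 5 steps up, so multiply by r⁵.
32.64 × 1.632⁵ = 32.64 × 11.57713 ≈ 377.877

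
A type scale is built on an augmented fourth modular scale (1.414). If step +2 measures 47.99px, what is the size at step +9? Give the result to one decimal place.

542.4px

47.99 × 1.414⁷ = 47.99 × 11.30175 ≈ 542.371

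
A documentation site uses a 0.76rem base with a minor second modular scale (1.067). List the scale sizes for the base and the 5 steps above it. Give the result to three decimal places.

Step 0: 0.76rem
Step 1: 0.76 × 1.067 = 0.811
Step 2: 0.76 × 1.067² = 0.865
Step 3: 0.76 × 1.067³ = 0.923
Step 4: 0.76 × 1.067⁴ = 0.985
Step 5: 0.76 × 1.067⁵ = 1.051

0.760rem, 0.811rem, 0.865rem, 0.923rem, 0.985rem, 1.051rem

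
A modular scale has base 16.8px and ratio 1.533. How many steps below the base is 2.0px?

5

1.533ⁿ = 16.8 / 2.0 = 8.4000
n = ln(8.4000) / ln(1.533) = 2.1282 / 0.4272 ≈ 4.98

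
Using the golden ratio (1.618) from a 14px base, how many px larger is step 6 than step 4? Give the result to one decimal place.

155.2px

Step 4: 14.0 × 1.618⁴ = 95.949px
Step 6: 14.0 × 1.618⁶ = 251.188px
Difference: 251.188 − 95.949 = 155.239px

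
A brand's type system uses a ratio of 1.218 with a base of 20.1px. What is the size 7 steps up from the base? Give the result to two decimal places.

79.93px

Every step multiplies by the scale ratio.
20.1 × 1.218⁷ = 20.1 × 3.97677 ≈ 79.93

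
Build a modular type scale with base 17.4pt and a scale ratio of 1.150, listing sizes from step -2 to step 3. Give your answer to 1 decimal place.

13.2pt, 15.1pt, 17.4pt, 20.0pt, 23.0pt, 26.5pt

Step -2: 17.4 ÷ 1.150² = 13.2
Step -1: 17.4 ÷ 1.150 = 15.1
Step 0: 17.4pt
Step 1: 17.4 × 1.150 = 20.0
Step 2: 17.4 × 1.150² = 23.0
Step 3: 17.4 × 1.150³ = 26.5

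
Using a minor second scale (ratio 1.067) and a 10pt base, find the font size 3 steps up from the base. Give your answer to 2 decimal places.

12.15pt

10.0 × 1.067³ = 10.0 × 1.21477 ≈ 12.15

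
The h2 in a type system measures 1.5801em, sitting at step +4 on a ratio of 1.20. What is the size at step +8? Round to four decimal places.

3.2765em

1.5801 × 1.20⁴ = 1.5801 × 2.07360 ≈ 3.2765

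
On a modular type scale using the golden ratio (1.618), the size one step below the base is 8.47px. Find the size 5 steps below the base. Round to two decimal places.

1.24px

The gap is -5 − (-1) = -4 steps, so the factor is 1.618^-4.
8.47 ÷ 1.618⁴ = 8.47 ÷ 6.85353 ≈ 1.236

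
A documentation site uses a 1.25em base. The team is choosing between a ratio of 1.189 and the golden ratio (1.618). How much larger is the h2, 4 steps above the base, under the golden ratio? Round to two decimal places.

At 1.189: 1.25 × 1.189⁴ = 2.4983em
Golden ratio: 1.25 × 1.618⁴ = 8.5669em
Difference: 8.5669 − 2.4983 = 6.0686em

6.07em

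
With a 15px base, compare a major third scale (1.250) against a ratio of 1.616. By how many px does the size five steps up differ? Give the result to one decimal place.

Major third: 15.0 × 1.250⁵ = 45.776px
At 1.616: 15.0 × 1.616⁵ = 165.310px
Difference: 165.310 − 45.776 = 119.534px

119.5px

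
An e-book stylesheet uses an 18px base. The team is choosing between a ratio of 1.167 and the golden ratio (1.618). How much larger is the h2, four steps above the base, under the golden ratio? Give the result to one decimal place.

90.0px

At 1.167: 18.0 × 1.167⁴ = 33.385px
Golden ratio: 18.0 × 1.618⁴ = 123.363px
Difference: 123.363 − 33.385 = 89.978px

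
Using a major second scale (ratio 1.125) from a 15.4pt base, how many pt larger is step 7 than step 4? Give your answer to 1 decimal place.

Step 4: 15.4 × 1.125⁴ = 24.668pt
Step 7: 15.4 × 1.125⁷ = 35.123pt
Difference: 35.123 − 24.668 = 10.455pt

10.5pt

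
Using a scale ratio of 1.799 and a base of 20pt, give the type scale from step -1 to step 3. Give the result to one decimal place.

11.1pt, 20.0pt, 36.0pt, 64.7pt, 116.4pt

Step -1: 20.0 ÷ 1.799 = 11.1
Step 0: 20pt
Step 1: 20.0 × 1.799 = 36.0
Step 2: 20.0 × 1.799² = 64.7
Step 3: 20.0 × 1.799³ = 116.4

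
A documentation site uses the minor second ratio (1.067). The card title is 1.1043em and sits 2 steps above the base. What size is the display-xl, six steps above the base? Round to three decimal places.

1.431em

1.1043 × 1.067⁴ = 1.1043 × 1.29616 ≈ 1.431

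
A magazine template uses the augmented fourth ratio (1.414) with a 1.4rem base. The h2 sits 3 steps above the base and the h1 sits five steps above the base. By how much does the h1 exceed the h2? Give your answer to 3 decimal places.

Step 3: 1.4 × 1.414³ = 3.95800rem
Step 5: 1.4 × 1.414⁵ = 7.91362rem
Difference: 7.91362 − 3.95800 = 3.95562rem

3.956rem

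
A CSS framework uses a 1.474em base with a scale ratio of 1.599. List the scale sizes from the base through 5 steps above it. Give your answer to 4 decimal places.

1.4740em, 2.3569em, 3.7687em, 6.0262em, 9.6359em, 15.4078em

Step 0: 1.474em
Step 1: 1.474 × 1.599 = 2.3569
Step 2: 1.474 × 1.599² = 3.7687
Step 3: 1.474 × 1.599³ = 6.0262
Step 4: 1.474 × 1.599⁴ = 9.6359
Step 5: 1.474 × 1.599⁵ = 15.4078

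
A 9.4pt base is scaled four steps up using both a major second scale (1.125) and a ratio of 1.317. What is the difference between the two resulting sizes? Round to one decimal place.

Major second: 9.4 × 1.125⁴ = 15.057pt
At 1.317: 9.4 × 1.317⁴ = 28.279pt
Difference: 28.279 − 15.057 = 13.222pt

13.2pt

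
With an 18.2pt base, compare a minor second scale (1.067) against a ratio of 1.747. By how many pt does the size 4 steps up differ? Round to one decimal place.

Minor second: 18.2 × 1.067⁴ = 23.590pt
At 1.747: 18.2 × 1.747⁴ = 169.529pt
Difference: 169.529 − 23.590 = 145.939pt

145.9pt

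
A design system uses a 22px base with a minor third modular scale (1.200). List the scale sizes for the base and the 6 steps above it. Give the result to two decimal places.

Step 0: 22px
Step 1: 22.0 × 1.200 = 26.40
Step 2: 22.0 × 1.200² = 31.68
Step 3: 22.0 × 1.200³ = 38.02
Step 4: 22.0 × 1.200⁴ = 45.62
Step 5: 22.0 × 1.200⁵ = 54.74
Step 6: 22.0 × 1.200⁶ = 65.69

22.00px, 26.40px, 31.68px, 38.02px, 45.62px, 54.74px, 65.69px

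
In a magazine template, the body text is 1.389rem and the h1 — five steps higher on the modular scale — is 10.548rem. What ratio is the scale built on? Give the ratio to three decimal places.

The ratio satisfies 1.389 × r⁵ = 10.548, so r = (10.548 / 1.389)^(1/5).
r = 7.5940^(1/5) ≈ 1.5000

1.500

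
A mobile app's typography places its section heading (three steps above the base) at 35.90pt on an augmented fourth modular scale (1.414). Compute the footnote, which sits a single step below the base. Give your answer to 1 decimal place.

9.0pt

The gap is -1 − (3) = -4 steps, so the factor is 1.414^-4.
35.90 ÷ 1.414⁴ = 35.90 ÷ 3.99758 ≈ 8.980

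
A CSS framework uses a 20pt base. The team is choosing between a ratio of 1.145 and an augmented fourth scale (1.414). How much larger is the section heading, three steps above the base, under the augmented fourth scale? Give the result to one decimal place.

At 1.145: 20.0 × 1.145³ = 30.022pt
Augmented fourth: 20.0 × 1.414³ = 56.543pt
Difference: 56.543 − 30.022 = 26.521pt

26.5pt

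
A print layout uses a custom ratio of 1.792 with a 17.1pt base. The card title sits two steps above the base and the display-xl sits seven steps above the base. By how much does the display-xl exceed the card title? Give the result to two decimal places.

959.84pt

Step 2: 17.1 × 1.792² = 54.9126pt
Step 7: 17.1 × 1.792⁷ = 1014.7572pt
Difference: 1014.7572 − 54.9126 = 959.8446pt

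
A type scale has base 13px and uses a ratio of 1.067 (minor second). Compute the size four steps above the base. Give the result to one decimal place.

16.9px

A modular type scale is a geometric sequence: sizeₙ = base × rⁿ.
13.0 × 1.067⁴ = 13.0 × 1.29616 ≈ 16.85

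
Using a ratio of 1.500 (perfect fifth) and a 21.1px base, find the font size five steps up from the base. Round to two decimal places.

160.23px

Each step on a modular scale multiplies by the ratio, so the size n steps from the base is base × ratioⁿ.
21.1 × 1.500⁵ = 21.1 × 7.59375 ≈ 160.23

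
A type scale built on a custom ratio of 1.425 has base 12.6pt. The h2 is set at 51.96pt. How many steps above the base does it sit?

1.425ⁿ = 51.96 / 12.6 = 4.1238
n = ln(4.1238) / ln(1.425) = 1.4168 / 0.3542 ≈ 4.00

4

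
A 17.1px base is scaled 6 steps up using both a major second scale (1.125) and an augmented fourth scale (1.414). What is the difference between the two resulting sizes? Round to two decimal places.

Major second: 17.1 × 1.125⁶ = 34.6666px
Augmented fourth: 17.1 × 1.414⁶ = 136.6761px
Difference: 136.6761 − 34.6666 = 102.0095px

102.01px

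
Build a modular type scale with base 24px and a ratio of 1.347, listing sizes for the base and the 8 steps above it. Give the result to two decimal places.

24.00px, 32.33px, 43.55px, 58.66px, 79.01px, 106.43px, 143.36px, 193.10px, 260.11px

Step 0: 24px
Step 1: 24.0 × 1.347 = 32.33
Step 2: 24.0 × 1.347² = 43.55
Step 3: 24.0 × 1.347³ = 58.66
Step 4: 24.0 × 1.347⁴ = 79.01
Step 5: 24.0 × 1.347⁵ = 106.43
Step 6: 24.0 × 1.347⁶ = 143.36
Step 7: 24.0 × 1.347⁷ = 193.10
Step 8: 24.0 × 1.347⁸ = 260.11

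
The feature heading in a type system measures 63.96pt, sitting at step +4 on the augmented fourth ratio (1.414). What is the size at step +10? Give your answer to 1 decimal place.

Moving from step +4 to step +10 is 6 steps up, so multiply by r⁶.
63.96 × 1.414⁶ = 63.96 × 7.99275 ≈ 511.217

511.2pt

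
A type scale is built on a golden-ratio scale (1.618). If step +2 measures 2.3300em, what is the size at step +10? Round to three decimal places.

109.442em

2.3300 × 1.618⁸ = 2.3300 × 46.97082 ≈ 109.442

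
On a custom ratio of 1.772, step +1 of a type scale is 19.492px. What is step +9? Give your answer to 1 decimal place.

1894.8px

The gap is 9 − (1) = 8 steps, so the factor is 1.772^8.
19.492 × 1.772⁸ = 19.492 × 97.20973 ≈ 1894.812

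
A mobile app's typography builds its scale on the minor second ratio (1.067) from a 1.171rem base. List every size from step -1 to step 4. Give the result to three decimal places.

1.097rem, 1.171rem, 1.249rem, 1.333rem, 1.422rem, 1.518rem

Step -1: 1.171 ÷ 1.067 = 1.097
Step 0: 1.171rem
Step 1: 1.171 × 1.067 = 1.249
Step 2: 1.171 × 1.067² = 1.333
Step 3: 1.171 × 1.067³ = 1.422
Step 4: 1.171 × 1.067⁴ = 1.518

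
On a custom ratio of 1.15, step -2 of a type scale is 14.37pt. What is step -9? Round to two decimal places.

5.40pt

14.37 ÷ 1.15⁷ = 14.37 ÷ 2.66002 ≈ 5.402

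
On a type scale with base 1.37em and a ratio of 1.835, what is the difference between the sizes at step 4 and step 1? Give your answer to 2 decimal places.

13.02em

Step 1: 1.37 × 1.835 = 2.5140em
Step 4: 1.37 × 1.835⁴ = 15.5333em
Difference: 15.5333 − 2.5140 = 13.0193em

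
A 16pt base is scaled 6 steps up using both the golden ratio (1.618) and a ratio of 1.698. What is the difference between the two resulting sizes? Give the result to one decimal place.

96.4pt

Golden ratio: 16.0 × 1.618⁶ = 287.072pt
At 1.698: 16.0 × 1.698⁶ = 383.483pt
Difference: 383.483 − 287.072 = 96.411pt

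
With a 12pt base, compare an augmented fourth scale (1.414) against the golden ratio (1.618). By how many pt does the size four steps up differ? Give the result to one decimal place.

Augmented fourth: 12.0 × 1.414⁴ = 47.971pt
Golden ratio: 12.0 × 1.618⁴ = 82.242pt
Difference: 82.242 − 47.971 = 34.271pt

34.3pt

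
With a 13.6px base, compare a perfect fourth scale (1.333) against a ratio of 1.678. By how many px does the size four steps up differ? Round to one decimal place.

64.9px

Perfect fourth: 13.6 × 1.333⁴ = 42.940px
At 1.678: 13.6 × 1.678⁴ = 107.822px
Difference: 107.822 − 42.940 = 64.882px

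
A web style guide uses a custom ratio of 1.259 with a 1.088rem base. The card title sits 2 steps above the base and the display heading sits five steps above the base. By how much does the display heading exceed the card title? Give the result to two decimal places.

1.72rem

Step 2: 1.088 × 1.259² = 1.7246rem
Step 5: 1.088 × 1.259⁵ = 3.4416rem
Difference: 3.4416 − 1.7246 = 1.7170rem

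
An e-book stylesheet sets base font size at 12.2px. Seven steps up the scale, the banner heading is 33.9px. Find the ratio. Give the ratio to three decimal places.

1.157

The ratio satisfies 12.2 × r⁷ = 33.9, so r = (33.9 / 12.2)^(1/7).
r = 2.7787^(1/7) ≈ 1.1572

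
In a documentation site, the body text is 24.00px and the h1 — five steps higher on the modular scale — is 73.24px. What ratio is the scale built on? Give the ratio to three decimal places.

1.250

The ratio satisfies 24.00 × r⁵ = 73.24, so r = (73.24 / 24.00)^(1/5).
r = 3.0517^(1/5) ≈ 1.2500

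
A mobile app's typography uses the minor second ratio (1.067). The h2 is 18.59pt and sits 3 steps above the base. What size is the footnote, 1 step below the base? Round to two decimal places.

14.34pt

18.59 ÷ 1.067⁴ = 18.59 ÷ 1.29616 ≈ 14.342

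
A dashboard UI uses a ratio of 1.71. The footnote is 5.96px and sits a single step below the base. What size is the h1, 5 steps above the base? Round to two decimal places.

5.96 × 1.71⁶ = 5.96 × 25.00211 ≈ 149.013

149.01px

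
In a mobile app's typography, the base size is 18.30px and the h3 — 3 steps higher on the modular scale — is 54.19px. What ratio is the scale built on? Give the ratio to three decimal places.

r³ = 54.19 / 18.30, so r = (54.19/18.30)^(1/3).
r = 2.9612^(1/3) ≈ 1.4360

1.436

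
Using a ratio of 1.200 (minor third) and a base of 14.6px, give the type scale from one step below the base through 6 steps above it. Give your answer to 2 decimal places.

12.17px, 14.60px, 17.52px, 21.02px, 25.23px, 30.27px, 36.33px, 43.60px

Step -1: 14.6 ÷ 1.200 = 12.17
Step 0: 14.6px
Step 1: 14.6 × 1.200 = 17.52
Step 2: 14.6 × 1.200² = 21.02
Step 3: 14.6 × 1.200³ = 25.23
Step 4: 14.6 × 1.200⁴ = 30.27
Step 5: 14.6 × 1.200⁵ = 36.33
Step 6: 14.6 × 1.200⁶ = 43.60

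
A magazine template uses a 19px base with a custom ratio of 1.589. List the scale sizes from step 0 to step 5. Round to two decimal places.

19.00px, 30.19px, 47.97px, 76.23px, 121.13px, 192.47px

Step 0: 19px
Step 1: 19.0 × 1.589 = 30.19
Step 2: 19.0 × 1.589² = 47.97
Step 3: 19.0 × 1.589³ = 76.23
Step 4: 19.0 × 1.589⁴ = 121.13
Step 5: 19.0 × 1.589⁵ = 192.47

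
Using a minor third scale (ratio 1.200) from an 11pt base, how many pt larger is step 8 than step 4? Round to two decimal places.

24.49pt

Step 4: 11.0 × 1.200⁴ = 22.8096pt
Step 8: 11.0 × 1.200⁸ = 47.2980pt
Difference: 47.2980 − 22.8096 = 24.4884pt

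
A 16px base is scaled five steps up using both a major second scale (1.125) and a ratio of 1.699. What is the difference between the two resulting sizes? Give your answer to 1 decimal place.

Major second: 16.0 × 1.125⁵ = 28.833px
At 1.699: 16.0 × 1.699⁵ = 226.510px
Difference: 226.510 − 28.833 = 197.677px

197.7px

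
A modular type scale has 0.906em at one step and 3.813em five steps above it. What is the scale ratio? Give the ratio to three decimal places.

r⁵ = 3.813 / 0.906, so r = (3.813/0.906)^(1/5).
r = 4.2086^(1/5) ≈ 1.3330

1.333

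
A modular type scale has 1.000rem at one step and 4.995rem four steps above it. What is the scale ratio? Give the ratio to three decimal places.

1.495

r⁴ = 4.995 / 1.000, so r = (4.995/1.000)^(1/4).
r = 4.9950^(1/4) ≈ 1.4950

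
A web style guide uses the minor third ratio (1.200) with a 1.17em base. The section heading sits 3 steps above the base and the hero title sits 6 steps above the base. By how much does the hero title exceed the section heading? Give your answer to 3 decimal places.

1.472em

Step 3: 1.17 × 1.200³ = 2.02176em
Step 6: 1.17 × 1.200⁶ = 3.49360em
Difference: 3.49360 − 2.02176 = 1.47184em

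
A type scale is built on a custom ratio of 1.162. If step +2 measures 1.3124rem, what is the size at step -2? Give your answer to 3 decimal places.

Moving from step +2 to step -2 is 4 steps down, so divide by r⁴.
1.3124 ÷ 1.162⁴ = 1.3124 ÷ 1.82316 ≈ 0.720

0.720rem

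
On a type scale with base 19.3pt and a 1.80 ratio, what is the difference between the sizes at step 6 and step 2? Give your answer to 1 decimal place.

Step 2: 19.3 × 1.80² = 62.532pt
Step 6: 19.3 × 1.80⁶ = 656.436pt
Difference: 656.436 − 62.532 = 593.904pt

593.9pt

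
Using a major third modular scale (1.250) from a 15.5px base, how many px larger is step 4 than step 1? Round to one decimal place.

18.5px

Step 1: 15.5 × 1.250 = 19.375px
Step 4: 15.5 × 1.250⁴ = 37.842px
Difference: 37.842 − 19.375 = 18.467px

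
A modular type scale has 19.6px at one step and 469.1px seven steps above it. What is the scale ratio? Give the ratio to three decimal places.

r⁷ = 469.1 / 19.6, so r = (469.1/19.6)^(1/7).
r = 23.9337^(1/7) ≈ 1.5740

1.574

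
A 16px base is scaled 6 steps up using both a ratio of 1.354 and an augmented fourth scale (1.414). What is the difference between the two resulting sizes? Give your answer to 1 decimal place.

At 1.354: 16.0 × 1.354⁶ = 98.590px
Augmented fourth: 16.0 × 1.414⁶ = 127.884px
Difference: 127.884 − 98.590 = 29.294px

29.3px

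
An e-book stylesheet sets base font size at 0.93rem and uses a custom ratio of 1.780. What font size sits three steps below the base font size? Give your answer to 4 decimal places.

0.1649rem

0.93 ÷ 1.780³ = 0.93 ÷ 5.63975 ≈ 0.1649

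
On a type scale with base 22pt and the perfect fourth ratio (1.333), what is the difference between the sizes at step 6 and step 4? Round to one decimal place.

54.0pt

Step 4: 22.0 × 1.333⁴ = 69.461pt
Step 6: 22.0 × 1.333⁶ = 123.425pt
Difference: 123.425 − 69.461 = 53.964pt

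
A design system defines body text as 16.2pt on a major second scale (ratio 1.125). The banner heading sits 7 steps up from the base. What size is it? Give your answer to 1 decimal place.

36.9pt

Every step multiplies by the scale ratio.
16.2 × 1.125⁷ = 16.2 × 2.28070 ≈ 36.95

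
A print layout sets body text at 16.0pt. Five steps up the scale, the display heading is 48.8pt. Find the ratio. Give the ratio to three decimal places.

1.250

The ratio satisfies 16.0 × r⁵ = 48.8, so r = (48.8 / 16.0)^(1/5).
r = 3.0500^(1/5) ≈ 1.2499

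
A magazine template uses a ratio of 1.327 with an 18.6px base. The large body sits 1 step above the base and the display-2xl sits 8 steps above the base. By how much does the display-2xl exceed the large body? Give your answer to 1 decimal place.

Step 1: 18.6 × 1.327 = 24.682px
Step 8: 18.6 × 1.327⁸ = 178.846px
Difference: 178.846 − 24.682 = 154.164px

154.2px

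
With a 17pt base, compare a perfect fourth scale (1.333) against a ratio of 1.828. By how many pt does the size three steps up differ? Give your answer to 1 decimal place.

63.6pt

Perfect fourth: 17.0 × 1.333³ = 40.266pt
At 1.828: 17.0 × 1.828³ = 103.843pt
Difference: 103.843 − 40.266 = 63.577pt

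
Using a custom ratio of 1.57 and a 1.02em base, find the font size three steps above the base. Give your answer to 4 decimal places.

3.9473em

1.02 × 1.57³ = 1.02 × 3.86989 ≈ 3.9473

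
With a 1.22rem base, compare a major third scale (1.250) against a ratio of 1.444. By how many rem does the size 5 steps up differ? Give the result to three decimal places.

Major third: 1.22 × 1.250⁵ = 3.72314rem
At 1.444: 1.22 × 1.444⁵ = 7.65942rem
Difference: 7.65942 − 3.72314 = 3.93628rem

3.936rem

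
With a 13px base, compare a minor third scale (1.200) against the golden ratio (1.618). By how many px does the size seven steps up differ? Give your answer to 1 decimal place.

330.8px

Minor third: 13.0 × 1.200⁷ = 46.581px
Golden ratio: 13.0 × 1.618⁷ = 377.392px
Difference: 377.392 − 46.581 = 330.811px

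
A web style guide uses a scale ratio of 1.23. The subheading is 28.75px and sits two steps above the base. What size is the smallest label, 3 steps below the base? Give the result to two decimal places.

The gap is -3 − (2) = -5 steps, so the factor is 1.23^-5.
28.75 ÷ 1.23⁵ = 28.75 ÷ 2.81531 ≈ 10.212

10.21px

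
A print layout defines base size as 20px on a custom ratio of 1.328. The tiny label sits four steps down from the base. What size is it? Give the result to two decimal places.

Each step on a modular scale multiplies by the ratio, so the size n steps from the base is base × ratioⁿ.
20.0 ÷ 1.328⁴ = 20.0 ÷ 3.11023 ≈ 6.43

6.43px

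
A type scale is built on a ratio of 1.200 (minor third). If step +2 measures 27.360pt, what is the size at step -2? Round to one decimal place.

13.2pt

Moving from step +2 to step -2 is 4 steps down, so divide by r⁴.
27.360 ÷ 1.200⁴ = 27.360 ÷ 2.07360 ≈ 13.194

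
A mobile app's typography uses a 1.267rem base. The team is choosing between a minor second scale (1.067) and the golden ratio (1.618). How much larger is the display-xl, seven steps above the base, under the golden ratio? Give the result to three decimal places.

34.786rem

Minor second: 1.267 × 1.067⁷ = 1.99493rem
Golden ratio: 1.267 × 1.618⁷ = 36.78123rem
Difference: 36.78123 − 1.99493 = 34.78630rem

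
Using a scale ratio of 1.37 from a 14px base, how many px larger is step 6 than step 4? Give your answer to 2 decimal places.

43.25px

Step 4: 14.0 × 1.37⁴ = 49.3186px
Step 6: 14.0 × 1.37⁶ = 92.5660px
Difference: 92.5660 − 49.3186 = 43.2474px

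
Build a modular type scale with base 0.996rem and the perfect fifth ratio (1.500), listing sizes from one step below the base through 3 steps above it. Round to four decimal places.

0.6640rem, 0.9960rem, 1.4940rem, 2.2410rem, 3.3615rem

Step -1: 0.996 ÷ 1.500 = 0.6640
Step 0: 0.996rem
Step 1: 0.996 × 1.500 = 1.4940
Step 2: 0.996 × 1.500² = 2.2410
Step 3: 0.996 × 1.500³ = 3.3615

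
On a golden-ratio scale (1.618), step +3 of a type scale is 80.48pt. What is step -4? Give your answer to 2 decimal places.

Moving from step +3 to step -4 is 7 steps down, so divide by r⁷.
80.48 ÷ 1.618⁷ = 80.48 ÷ 29.03017 ≈ 2.772

2.77pt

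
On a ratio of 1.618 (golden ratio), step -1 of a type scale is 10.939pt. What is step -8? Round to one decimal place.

Moving from step -1 to step -8 is 7 steps down, so divide by r⁷.
10.939 ÷ 1.618⁷ = 10.939 ÷ 29.03017 ≈ 0.377

0.4pt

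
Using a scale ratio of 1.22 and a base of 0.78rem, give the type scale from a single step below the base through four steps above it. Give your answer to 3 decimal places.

Step -1: 0.78 ÷ 1.22 = 0.639
Step 0: 0.78rem
Step 1: 0.78 × 1.22 = 0.952
Step 2: 0.78 × 1.22² = 1.161
Step 3: 0.78 × 1.22³ = 1.416
Step 4: 0.78 × 1.22⁴ = 1.728

0.639rem, 0.780rem, 0.952rem, 1.161rem, 1.416rem, 1.728rem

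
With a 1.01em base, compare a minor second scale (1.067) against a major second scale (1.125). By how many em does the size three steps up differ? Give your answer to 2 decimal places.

Minor second: 1.01 × 1.067³ = 1.2269em
Major second: 1.01 × 1.125³ = 1.4381em
Difference: 1.4381 − 1.2269 = 0.2112em

0.21em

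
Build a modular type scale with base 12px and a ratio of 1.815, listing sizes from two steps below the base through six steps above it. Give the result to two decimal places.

3.64px, 6.61px, 12.00px, 21.78px, 39.53px, 71.75px, 130.22px, 236.35px, 428.98px

Step -2: 12.0 ÷ 1.815² = 3.64
Step -1: 12.0 ÷ 1.815 = 6.61
Step 0: 12px
Step 1: 12.0 × 1.815 = 21.78
Step 2: 12.0 × 1.815² = 39.53
Step 3: 12.0 × 1.815³ = 71.75
Step 4: 12.0 × 1.815⁴ = 130.22
Step 5: 12.0 × 1.815⁵ = 236.35
Step 6: 12.0 × 1.815⁶ = 428.98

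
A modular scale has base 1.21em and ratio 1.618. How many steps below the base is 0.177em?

4

1.618ⁿ = 1.21 / 0.177 = 6.8362
n = ln(6.8362) / ln(1.618) = 1.9222 / 0.4812 ≈ 3.99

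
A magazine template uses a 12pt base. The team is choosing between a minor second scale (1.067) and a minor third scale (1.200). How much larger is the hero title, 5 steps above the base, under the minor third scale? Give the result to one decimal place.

13.3pt

Minor second: 12.0 × 1.067⁵ = 16.596pt
Minor third: 12.0 × 1.200⁵ = 29.860pt
Difference: 29.860 − 16.596 = 13.264pt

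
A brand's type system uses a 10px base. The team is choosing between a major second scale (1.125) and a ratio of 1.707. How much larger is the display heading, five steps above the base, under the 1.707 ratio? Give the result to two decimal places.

126.91px

Major second: 10.0 × 1.125⁵ = 18.0203px
At 1.707: 10.0 × 1.707⁵ = 144.9331px
Difference: 144.9331 − 18.0203 = 126.9128px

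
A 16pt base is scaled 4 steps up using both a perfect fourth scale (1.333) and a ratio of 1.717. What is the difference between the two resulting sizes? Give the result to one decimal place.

Perfect fourth: 16.0 × 1.333⁴ = 50.517pt
At 1.717: 16.0 × 1.717⁴ = 139.060pt
Difference: 139.060 − 50.517 = 88.543pt

88.5pt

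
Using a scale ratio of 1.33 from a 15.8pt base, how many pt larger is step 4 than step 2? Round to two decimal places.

21.49pt

Step 2: 15.8 × 1.33² = 27.9486pt
Step 4: 15.8 × 1.33⁴ = 49.4383pt
Difference: 49.4383 − 27.9486 = 21.4897pt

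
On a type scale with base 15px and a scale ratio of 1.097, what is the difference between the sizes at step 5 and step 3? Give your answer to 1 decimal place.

4.0px

Step 3: 15.0 × 1.097³ = 19.802px
Step 5: 15.0 × 1.097⁵ = 23.830px
Difference: 23.830 − 19.802 = 4.028px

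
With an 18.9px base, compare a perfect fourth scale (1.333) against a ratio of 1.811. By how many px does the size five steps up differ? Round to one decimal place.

288.6px

Perfect fourth: 18.9 × 1.333⁵ = 79.545px
At 1.811: 18.9 × 1.811⁵ = 368.175px
Difference: 368.175 − 79.545 = 288.630px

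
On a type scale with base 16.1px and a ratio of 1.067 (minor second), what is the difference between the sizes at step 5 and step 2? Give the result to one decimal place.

3.9px

Step 2: 16.1 × 1.067² = 18.330px
Step 5: 16.1 × 1.067⁵ = 22.266px
Difference: 22.266 − 18.330 = 3.936px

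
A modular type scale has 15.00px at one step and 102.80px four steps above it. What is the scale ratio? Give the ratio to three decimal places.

r⁴ = 102.80 / 15.00, so r = (102.80/15.00)^(1/4).
r = 6.8533^(1/4) ≈ 1.6180

1.618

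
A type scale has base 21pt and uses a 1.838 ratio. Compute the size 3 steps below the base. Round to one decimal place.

3.4pt

21.0 ÷ 1.838³ = 21.0 ÷ 6.20921 ≈ 3.38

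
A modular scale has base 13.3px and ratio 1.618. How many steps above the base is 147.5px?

1.618ⁿ = 147.5 / 13.3 = 11.0902
n = ln(11.0902) / ln(1.618) = 2.4061 / 0.4812 ≈ 5.00

5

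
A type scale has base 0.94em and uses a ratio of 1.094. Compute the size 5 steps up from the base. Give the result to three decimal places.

1.473em

A modular type scale is a geometric sequence: sizeₙ = base × rⁿ.
0.94 × 1.094⁵ = 0.94 × 1.56706 ≈ 1.473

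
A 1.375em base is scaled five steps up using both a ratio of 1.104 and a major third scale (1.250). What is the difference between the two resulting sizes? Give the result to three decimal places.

1.941em

At 1.104: 1.375 × 1.104⁵ = 2.25501em
Major third: 1.375 × 1.250⁵ = 4.19617em
Difference: 4.19617 − 2.25501 = 1.94116em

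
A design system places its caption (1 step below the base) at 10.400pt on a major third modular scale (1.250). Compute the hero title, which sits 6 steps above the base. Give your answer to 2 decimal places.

49.59pt

10.400 × 1.250⁷ = 10.400 × 4.76837 ≈ 49.591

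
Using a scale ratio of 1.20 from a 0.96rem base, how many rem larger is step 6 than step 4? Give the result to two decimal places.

0.88rem

Step 4: 0.96 × 1.20⁴ = 1.9907rem
Step 6: 0.96 × 1.20⁶ = 2.8665rem
Difference: 2.8665 − 1.9907 = 0.8758rem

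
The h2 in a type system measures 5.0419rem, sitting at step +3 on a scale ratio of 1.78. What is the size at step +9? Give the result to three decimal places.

160.367rem

The gap is 9 − (3) = 6 steps, so the factor is 1.78^6.
5.0419 × 1.78⁶ = 5.0419 × 31.80680 ≈ 160.367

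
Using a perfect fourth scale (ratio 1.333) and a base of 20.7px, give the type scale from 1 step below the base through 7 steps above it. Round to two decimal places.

15.53px, 20.70px, 27.59px, 36.78px, 49.03px, 65.36px, 87.12px, 116.13px, 154.80px

Step -1: 20.7 ÷ 1.333 = 15.53
Step 0: 20.7px
Step 1: 20.7 × 1.333 = 27.59
Step 2: 20.7 × 1.333² = 36.78
Step 3: 20.7 × 1.333³ = 49.03
Step 4: 20.7 × 1.333⁴ = 65.36
Step 5: 20.7 × 1.333⁵ = 87.12
Step 6: 20.7 × 1.333⁶ = 116.13
Step 7: 20.7 × 1.333⁷ = 154.80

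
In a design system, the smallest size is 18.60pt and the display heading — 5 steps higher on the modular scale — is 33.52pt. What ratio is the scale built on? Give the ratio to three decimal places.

r⁵ = 33.52 / 18.60, so r = (33.52/18.60)^(1/5).
r = 1.8022^(1/5) ≈ 1.1250

1.125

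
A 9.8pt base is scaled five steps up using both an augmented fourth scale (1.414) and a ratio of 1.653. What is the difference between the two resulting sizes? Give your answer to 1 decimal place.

Augmented fourth: 9.8 × 1.414⁵ = 55.395pt
At 1.653: 9.8 × 1.653⁵ = 120.946pt
Difference: 120.946 − 55.395 = 65.551pt

65.6pt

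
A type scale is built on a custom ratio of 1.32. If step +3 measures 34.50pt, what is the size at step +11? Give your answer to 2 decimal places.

317.99pt

34.50 × 1.32⁸ = 34.50 × 9.21704 ≈ 317.988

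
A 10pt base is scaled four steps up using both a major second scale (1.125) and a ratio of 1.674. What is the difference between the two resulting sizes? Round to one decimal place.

Major second: 10.0 × 1.125⁴ = 16.018pt
At 1.674: 10.0 × 1.674⁴ = 78.528pt
Difference: 78.528 − 16.018 = 62.510pt

62.5pt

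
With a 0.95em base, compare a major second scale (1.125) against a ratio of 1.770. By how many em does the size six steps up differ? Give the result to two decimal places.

27.29em

Major second: 0.95 × 1.125⁶ = 1.9259em
At 1.770: 0.95 × 1.770⁶ = 29.2121em
Difference: 29.2121 − 1.9259 = 27.2862em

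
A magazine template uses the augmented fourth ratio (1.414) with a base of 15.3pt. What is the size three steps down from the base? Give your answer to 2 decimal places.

5.41pt

Every step multiplies by the scale ratio.
15.3 ÷ 1.414³ = 15.3 ÷ 2.82715 ≈ 5.41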